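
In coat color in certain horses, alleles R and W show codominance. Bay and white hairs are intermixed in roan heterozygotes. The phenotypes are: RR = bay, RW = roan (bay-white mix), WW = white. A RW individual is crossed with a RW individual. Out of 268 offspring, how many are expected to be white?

Punnett square for RW × RW:
Offspring genotypes: 1 RR, 2 RW, 1 WW
Phenotype counts: 1 bay, 2 roan (bay-white mix), 1 white
white: 1 out of 4 → fraction 1/4
Expected count = 1/4 × 268 = 67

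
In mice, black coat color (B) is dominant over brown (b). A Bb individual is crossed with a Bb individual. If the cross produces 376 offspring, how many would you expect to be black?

Punnett square for Bb × Bb:
Offspring genotypes: 1 BB, 2 Bb, 1 bb
black: 3, brown: 1
black: 3 out of 4 → fraction 3/4
Expected count = 3/4 × 376 = 282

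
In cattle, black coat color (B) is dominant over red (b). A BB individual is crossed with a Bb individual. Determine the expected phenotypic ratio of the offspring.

Punnett square for BB × Bb:
Offspring genotypes: 2 BB, 2 Bb
black: 4, red: 0
Ratio: all black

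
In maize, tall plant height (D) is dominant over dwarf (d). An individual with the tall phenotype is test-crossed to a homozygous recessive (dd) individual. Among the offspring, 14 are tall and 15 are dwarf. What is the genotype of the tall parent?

Test cross: ? × dd
Offspring: 14 tall, 15 dwarf — approximately 1:1.
A 1:1 ratio in a test cross indicates the unknown parent is heterozygous (Dd).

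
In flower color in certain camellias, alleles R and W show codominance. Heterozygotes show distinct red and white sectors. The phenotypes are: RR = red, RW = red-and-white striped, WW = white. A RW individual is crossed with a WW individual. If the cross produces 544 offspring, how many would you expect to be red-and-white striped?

Punnett square for RW × WW:
Offspring genotypes: 2 RW, 2 WW
Phenotype counts: 2 red-and-white striped, 2 white
red-and-white striped: 2 out of 4 → fraction 1/2
Expected count = 1/2 × 544 = 272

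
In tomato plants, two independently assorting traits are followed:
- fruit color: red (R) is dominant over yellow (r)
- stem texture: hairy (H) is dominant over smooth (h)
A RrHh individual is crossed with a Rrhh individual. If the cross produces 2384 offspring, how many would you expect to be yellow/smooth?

Dihybrid cross RrHh × Rrhh — consider each gene separately:
fruit color: Rr × Rr → 1 RR, 2 Rr, 1 rr → 3 R_ : 1 rr (out of 4)
stem texture: Hh × hh → 2 Hh, 2 hh → 2 H_ : 2 hh (out of 4)
Combine (counts out of 4 × 4 = 16): red/hairy (R_H_) = 3×2 = 6; red/smooth (R_hh) = 3×2 = 6; yellow/hairy (rrH_) = 1×2 = 2; yellow/smooth (rrhh) = 1×2 = 2
Phenotype counts (out of 16): 6 red/hairy, 6 red/smooth, 2 yellow/hairy, 2 yellow/smooth
yellow/smooth: 2 out of 16 → fraction 1/8
Expected count = 1/8 × 2384 = 298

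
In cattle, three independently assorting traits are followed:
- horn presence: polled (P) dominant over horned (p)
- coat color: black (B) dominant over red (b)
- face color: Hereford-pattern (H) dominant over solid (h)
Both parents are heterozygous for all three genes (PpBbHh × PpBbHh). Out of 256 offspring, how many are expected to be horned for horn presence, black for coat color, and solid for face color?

Trihybrid cross: PpBbHh × PpBbHh
Each trait segregates independently with a 3:1 phenotypic ratio, so each gene contributes 3/4 (dominant) or 1/4 (recessive).
Target: horned (horn presence), black (coat color), solid (face color)
Probability = product of independent per-trait probabilities
= 1/4 × 3/4 × 1/4 = 3/64
Expected count = 3/64 × 256 = 12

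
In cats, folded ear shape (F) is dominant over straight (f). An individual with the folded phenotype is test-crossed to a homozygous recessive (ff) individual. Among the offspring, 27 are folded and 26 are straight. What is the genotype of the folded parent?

Test cross: ? × ff
Offspring: 27 folded, 26 straight — approximately 1:1.
A 1:1 ratio in a test cross indicates the unknown parent is heterozygous (Ff).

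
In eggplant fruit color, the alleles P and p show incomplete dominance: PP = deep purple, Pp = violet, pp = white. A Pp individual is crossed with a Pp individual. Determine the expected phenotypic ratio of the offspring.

Punnett square for Pp × Pp:
Offspring genotypes: 1 PP, 2 Pp, 1 pp
Phenotype counts: 1 deep purple, 2 violet, 1 white
Ratio: 1 deep purple : 2 violet : 1 white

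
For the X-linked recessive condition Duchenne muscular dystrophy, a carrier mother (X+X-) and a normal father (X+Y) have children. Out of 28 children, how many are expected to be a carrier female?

Cross: X+X- × X+Y
Offspring: 1 X+X+, 1 X+Y, 1 X+X-, 1 X-Y
Probability of a carrier female: 1/4
Expected count = 1/4 × 28 = 7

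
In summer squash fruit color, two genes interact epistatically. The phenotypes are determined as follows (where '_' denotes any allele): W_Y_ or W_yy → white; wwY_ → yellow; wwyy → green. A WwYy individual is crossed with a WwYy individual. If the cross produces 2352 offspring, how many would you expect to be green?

Cross: WwYy × WwYy — consider each gene separately:
W gene: Ww × Ww → 1 WW, 2 Ww, 1 ww → 3 W_ : 1 ww (out of 4)
Y gene: Yy × Yy → 1 YY, 2 Yy, 1 yy → 3 Y_ : 1 yy (out of 4)
Genotype classes (out of 4 × 4 = 16): W_Y_ = 3×3 = 9; W_yy = 3×1 = 3; wwY_ = 1×3 = 3; wwyy = 1×1 = 1
Apply the phenotype rules: W_Y_ (9) + W_yy (3) → white; wwY_ (3) → yellow; wwyy (1) → green
Phenotype counts (out of 16): 12 white, 3 yellow, 1 green
green: 1 out of 16 → fraction 1/16
Expected count = 1/16 × 2352 = 147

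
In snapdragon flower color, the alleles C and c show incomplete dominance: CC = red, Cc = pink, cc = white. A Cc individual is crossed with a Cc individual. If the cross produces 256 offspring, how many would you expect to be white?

Punnett square for Cc × Cc:
Offspring genotypes: 1 CC, 2 Cc, 1 cc
Phenotype counts: 1 red, 2 pink, 1 white
white: 1 out of 4 → fraction 1/4
Expected count = 1/4 × 256 = 64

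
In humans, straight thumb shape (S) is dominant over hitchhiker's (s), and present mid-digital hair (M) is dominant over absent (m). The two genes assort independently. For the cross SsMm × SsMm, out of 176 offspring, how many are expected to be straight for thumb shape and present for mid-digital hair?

Dihybrid cross SsMm × SsMm — consider each gene separately:
thumb shape: Ss × Ss → 1 SS, 2 Ss, 1 ss → 3 S_ : 1 ss (out of 4)
mid-digital hair: Mm × Mm → 1 MM, 2 Mm, 1 mm → 3 M_ : 1 mm (out of 4)
Looking for: straight (S_) and present (M_)
P(straight) = 3/4, P(present) = 3/4
P(both) = 3/4 × 3/4 = 9/16
Expected count = 9/16 × 176 = 99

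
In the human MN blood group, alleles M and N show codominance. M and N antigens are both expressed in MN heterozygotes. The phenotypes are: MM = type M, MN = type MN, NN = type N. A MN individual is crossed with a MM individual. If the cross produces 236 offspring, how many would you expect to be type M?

Punnett square for MN × MM:
Offspring genotypes: 2 MM, 2 MN
Phenotype counts: 2 type M, 2 type MN
type M: 2 out of 4 → fraction 1/2
Expected count = 1/2 × 236 = 118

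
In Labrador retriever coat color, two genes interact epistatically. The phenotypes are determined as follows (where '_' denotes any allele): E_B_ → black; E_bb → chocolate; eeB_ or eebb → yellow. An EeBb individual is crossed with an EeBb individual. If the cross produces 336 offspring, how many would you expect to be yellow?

Cross: EeBb × EeBb — consider each gene separately:
E gene: Ee × Ee → 1 EE, 2 Ee, 1 ee → 3 E_ : 1 ee (out of 4)
B gene: Bb × Bb → 1 BB, 2 Bb, 1 bb → 3 B_ : 1 bb (out of 4)
Genotype classes (out of 4 × 4 = 16): E_B_ = 3×3 = 9; E_bb = 3×1 = 3; eeB_ = 1×3 = 3; eebb = 1×1 = 1
Apply the phenotype rules: E_B_ (9) → black; E_bb (3) → chocolate; eeB_ (3) + eebb (1) → yellow
Phenotype counts (out of 16): 9 black, 3 chocolate, 4 yellow
yellow: 4 out of 16 → fraction 1/4
Expected count = 1/4 × 336 = 84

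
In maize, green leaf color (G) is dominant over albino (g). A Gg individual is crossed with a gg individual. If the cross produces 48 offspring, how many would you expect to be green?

Punnett square for Gg × gg:
Offspring genotypes: 2 Gg, 2 gg
green: 2, albino: 2
green: 2 out of 4 → fraction 1/2
Expected count = 1/2 × 48 = 24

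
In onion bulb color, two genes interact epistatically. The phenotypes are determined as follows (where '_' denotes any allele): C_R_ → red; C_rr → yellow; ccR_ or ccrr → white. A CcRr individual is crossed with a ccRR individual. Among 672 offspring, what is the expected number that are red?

Cross: CcRr × ccRR — consider each gene separately:
C gene: Cc × cc → 2 Cc, 2 cc → 2 C_ : 2 cc (out of 4)
R gene: Rr × RR → 2 RR, 2 Rr → 4 R_ (out of 4)
Genotype classes (out of 4 × 4 = 16): C_R_ = 2×4 = 8; ccR_ = 2×4 = 8
Apply the phenotype rules: C_R_ (8) → red; ccR_ (8) → white
Phenotype counts (out of 16): 8 red, 8 white
red: 8 out of 16 → fraction 1/2
Expected count = 1/2 × 672 = 336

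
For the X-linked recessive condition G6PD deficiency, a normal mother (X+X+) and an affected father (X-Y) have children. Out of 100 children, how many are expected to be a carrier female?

Cross: X+X+ × X-Y
Offspring: 2 X+X-, 2 X+Y
Probability of a carrier female: 2/4 = 1/2
Expected count = 1/2 × 100 = 50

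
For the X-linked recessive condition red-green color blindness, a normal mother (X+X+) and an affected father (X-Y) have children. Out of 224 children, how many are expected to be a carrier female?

Cross: X+X+ × X-Y
Offspring: 2 X+X-, 2 X+Y
Probability of a carrier female: 2/4 = 1/2
Expected count = 1/2 × 224 = 112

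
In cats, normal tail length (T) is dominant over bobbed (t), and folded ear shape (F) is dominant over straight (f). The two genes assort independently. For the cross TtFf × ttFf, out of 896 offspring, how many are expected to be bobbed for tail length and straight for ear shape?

Dihybrid cross TtFf × ttFf — consider each gene separately:
tail length: Tt × tt → 2 Tt, 2 tt → 2 T_ : 2 tt (out of 4)
ear shape: Ff × Ff → 1 FF, 2 Ff, 1 ff → 3 F_ : 1 ff (out of 4)
Looking for: bobbed (tt) and straight (ff)
P(bobbed) = 2/4, P(straight) = 1/4
P(both) = 2/4 × 1/4 = 2/16 = 1/8
Expected count = 1/8 × 896 = 112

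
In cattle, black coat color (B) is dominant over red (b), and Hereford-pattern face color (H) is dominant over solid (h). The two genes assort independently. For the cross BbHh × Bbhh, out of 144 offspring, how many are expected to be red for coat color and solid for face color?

Dihybrid cross BbHh × Bbhh — consider each gene separately:
coat color: Bb × Bb → 1 BB, 2 Bb, 1 bb → 3 B_ : 1 bb (out of 4)
face color: Hh × hh → 2 Hh, 2 hh → 2 H_ : 2 hh (out of 4)
Looking for: red (bb) and solid (hh)
P(red) = 1/4, P(solid) = 2/4
P(both) = 1/4 × 2/4 = 2/16 = 1/8
Expected count = 1/8 × 144 = 18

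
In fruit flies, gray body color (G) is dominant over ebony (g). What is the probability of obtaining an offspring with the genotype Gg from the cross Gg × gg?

Punnett square for Gg × gg:
Offspring genotypes: 2 Gg, 2 gg
Total offspring: 4
Count with target: 2
Probability: 2/4 = 1/2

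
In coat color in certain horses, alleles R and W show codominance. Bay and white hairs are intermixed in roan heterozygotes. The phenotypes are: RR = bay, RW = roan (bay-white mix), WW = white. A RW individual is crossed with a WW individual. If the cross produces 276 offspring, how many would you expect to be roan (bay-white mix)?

Punnett square for RW × WW:
Offspring genotypes: 2 RW, 2 WW
Phenotype counts: 2 roan (bay-white mix), 2 white
roan (bay-white mix): 2 out of 4 → fraction 1/2
Expected count = 1/2 × 276 = 138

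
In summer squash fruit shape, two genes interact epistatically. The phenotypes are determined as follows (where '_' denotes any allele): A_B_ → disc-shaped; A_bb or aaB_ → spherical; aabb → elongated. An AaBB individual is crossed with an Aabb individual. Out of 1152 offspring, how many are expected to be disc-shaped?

Cross: AaBB × Aabb — consider each gene separately:
A gene: Aa × Aa → 1 AA, 2 Aa, 1 aa → 3 A_ : 1 aa (out of 4)
B gene: BB × bb → 4 Bb → 4 B_ (out of 4)
Genotype classes (out of 4 × 4 = 16): A_B_ = 3×4 = 12; aaB_ = 1×4 = 4
Apply the phenotype rules: A_B_ (12) → disc-shaped; aaB_ (4) → spherical
Phenotype counts (out of 16): 12 disc-shaped, 4 spherical
disc-shaped: 12 out of 16 → fraction 3/4
Expected count = 3/4 × 1152 = 864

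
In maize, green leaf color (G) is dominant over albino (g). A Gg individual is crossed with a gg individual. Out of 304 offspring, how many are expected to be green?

Punnett square for Gg × gg:
Offspring genotypes: 2 Gg, 2 gg
green: 2, albino: 2
green: 2 out of 4 → fraction 1/2
Expected count = 1/2 × 304 = 152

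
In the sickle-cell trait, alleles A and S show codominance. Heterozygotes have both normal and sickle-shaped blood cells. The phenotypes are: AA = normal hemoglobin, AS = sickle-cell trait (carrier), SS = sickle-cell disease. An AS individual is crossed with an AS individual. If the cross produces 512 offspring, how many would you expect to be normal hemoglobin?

Punnett square for AS × AS:
Offspring genotypes: 1 AA, 2 AS, 1 SS
Phenotype counts: 1 normal hemoglobin, 2 sickle-cell trait (carrier), 1 sickle-cell disease
normal hemoglobin: 1 out of 4 → fraction 1/4
Expected count = 1/4 × 512 = 128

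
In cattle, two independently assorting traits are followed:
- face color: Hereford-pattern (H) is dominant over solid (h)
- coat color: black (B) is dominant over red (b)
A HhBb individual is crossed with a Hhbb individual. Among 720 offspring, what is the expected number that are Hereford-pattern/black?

Dihybrid cross HhBb × Hhbb — consider each gene separately:
face color: Hh × Hh → 1 HH, 2 Hh, 1 hh → 3 H_ : 1 hh (out of 4)
coat color: Bb × bb → 2 Bb, 2 bb → 2 B_ : 2 bb (out of 4)
Combine (counts out of 4 × 4 = 16): Hereford-pattern/black (H_B_) = 3×2 = 6; Hereford-pattern/red (H_bb) = 3×2 = 6; solid/black (hhB_) = 1×2 = 2; solid/red (hhbb) = 1×2 = 2
Phenotype counts (out of 16): 6 Hereford-pattern/black, 6 Hereford-pattern/red, 2 solid/black, 2 solid/red
Hereford-pattern/black: 6 out of 16 → fraction 3/8
Expected count = 3/8 × 720 = 270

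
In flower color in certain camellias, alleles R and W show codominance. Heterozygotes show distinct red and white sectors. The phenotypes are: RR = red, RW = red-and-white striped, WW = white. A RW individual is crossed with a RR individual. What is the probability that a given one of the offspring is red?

Punnett square for RW × RR:
Offspring genotypes: 2 RR, 2 RW
Phenotype counts: 2 red, 2 red-and-white striped
red: 2 out of 4
Probability: 2/4 = 1/2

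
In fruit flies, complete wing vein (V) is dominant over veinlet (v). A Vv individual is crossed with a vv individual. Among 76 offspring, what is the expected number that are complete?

Punnett square for Vv × vv:
Offspring genotypes: 2 Vv, 2 vv
complete: 2, veinlet: 2
complete: 2 out of 4 → fraction 1/2
Expected count = 1/2 × 76 = 38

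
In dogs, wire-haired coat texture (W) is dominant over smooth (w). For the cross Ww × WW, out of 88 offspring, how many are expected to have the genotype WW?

Punnett square for Ww × WW:
Offspring genotypes: 2 WW, 2 Ww
Total offspring: 4
Count with target: 2
Probability: 2/4 = 1/2
Expected count = 1/2 × 88 = 44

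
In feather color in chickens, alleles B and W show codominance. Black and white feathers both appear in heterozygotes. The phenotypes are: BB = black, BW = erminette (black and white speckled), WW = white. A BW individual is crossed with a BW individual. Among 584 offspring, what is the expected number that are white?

Punnett square for BW × BW:
Offspring genotypes: 1 BB, 2 BW, 1 WW
Phenotype counts: 1 black, 2 erminette (black and white speckled), 1 white
white: 1 out of 4 → fraction 1/4
Expected count = 1/4 × 584 = 146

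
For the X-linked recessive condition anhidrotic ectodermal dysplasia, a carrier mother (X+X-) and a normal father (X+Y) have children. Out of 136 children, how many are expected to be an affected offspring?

Cross: X+X- × X+Y
Offspring: 1 X+X+, 1 X+Y, 1 X+X-, 1 X-Y
Probability of an affected offspring: 1/4
Expected count = 1/4 × 136 = 34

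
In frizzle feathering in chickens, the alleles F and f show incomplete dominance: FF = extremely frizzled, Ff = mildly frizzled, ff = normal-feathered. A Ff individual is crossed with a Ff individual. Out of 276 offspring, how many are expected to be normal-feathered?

Punnett square for Ff × Ff:
Offspring genotypes: 1 FF, 2 Ff, 1 ff
Phenotype counts: 1 extremely frizzled, 2 mildly frizzled, 1 normal-feathered
normal-feathered: 1 out of 4 → fraction 1/4
Expected count = 1/4 × 276 = 69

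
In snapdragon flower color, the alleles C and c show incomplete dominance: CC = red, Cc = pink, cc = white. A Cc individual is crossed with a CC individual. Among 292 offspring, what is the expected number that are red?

Punnett square for Cc × CC:
Offspring genotypes: 2 CC, 2 Cc
Phenotype counts: 2 red, 2 pink
red: 2 out of 4 → fraction 1/2
Expected count = 1/2 × 292 = 146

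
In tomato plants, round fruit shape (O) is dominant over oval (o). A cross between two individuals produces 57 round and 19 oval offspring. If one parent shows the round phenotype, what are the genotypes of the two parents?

Observed offspring: 57 round, 19 oval
The observed ratio simplifies to 3:1. Oval (oo) offspring appear, so each parent must contribute one o allele. The parent stated to show round carries O, so it is Oo. The other parent is then either Oo or oo: Oo × oo would give a 1:1 split, whereas Oo × Oo gives 3:1 — matching the data. So both parents are heterozygous (Oo × Oo).
Parent genotypes: Oo × Oo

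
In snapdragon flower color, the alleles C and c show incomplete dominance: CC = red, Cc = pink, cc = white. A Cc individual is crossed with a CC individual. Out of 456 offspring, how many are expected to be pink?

Punnett square for Cc × CC:
Offspring genotypes: 2 CC, 2 Cc
Phenotype counts: 2 red, 2 pink
pink: 2 out of 4 → fraction 1/2
Expected count = 1/2 × 456 = 228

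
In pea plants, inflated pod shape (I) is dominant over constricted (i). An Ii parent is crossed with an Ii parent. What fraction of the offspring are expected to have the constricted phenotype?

Punnett square for Ii × Ii:
Offspring genotypes: 1 II, 2 Ii, 1 ii
Total offspring: 4
Count with target: 1
Probability: 1/4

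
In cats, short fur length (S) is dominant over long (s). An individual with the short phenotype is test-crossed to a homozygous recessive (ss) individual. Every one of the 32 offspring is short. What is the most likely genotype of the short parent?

Test cross: ? × ss
All offspring are short.
If the unknown parent were heterozygous (Ss), about half of 32 offspring would be long; none are. The unknown parent is most likely homozygous dominant (SS).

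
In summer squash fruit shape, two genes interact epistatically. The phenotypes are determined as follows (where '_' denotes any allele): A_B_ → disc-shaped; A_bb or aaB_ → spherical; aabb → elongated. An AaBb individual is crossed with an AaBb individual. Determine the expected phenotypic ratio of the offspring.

Cross: AaBb × AaBb — consider each gene separately:
A gene: Aa × Aa → 1 AA, 2 Aa, 1 aa → 3 A_ : 1 aa (out of 4)
B gene: Bb × Bb → 1 BB, 2 Bb, 1 bb → 3 B_ : 1 bb (out of 4)
Genotype classes (out of 4 × 4 = 16): A_B_ = 3×3 = 9; A_bb = 3×1 = 3; aaB_ = 1×3 = 3; aabb = 1×1 = 1
Apply the phenotype rules: A_B_ (9) → disc-shaped; A_bb (3) + aaB_ (3) → spherical; aabb (1) → elongated
Phenotype counts (out of 16): 9 disc-shaped, 6 spherical, 1 elongated
Ratio: 9 disc-shaped : 6 spherical : 1 elongated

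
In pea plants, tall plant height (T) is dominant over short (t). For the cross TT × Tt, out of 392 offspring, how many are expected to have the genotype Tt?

Punnett square for TT × Tt:
Offspring genotypes: 2 TT, 2 Tt
Total offspring: 4
Count with target: 2
Probability: 2/4 = 1/2
Expected count = 1/2 × 392 = 196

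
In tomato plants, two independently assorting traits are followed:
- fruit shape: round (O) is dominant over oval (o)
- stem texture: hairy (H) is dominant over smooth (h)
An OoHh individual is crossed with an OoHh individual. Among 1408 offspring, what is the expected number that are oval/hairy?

Dihybrid cross OoHh × OoHh — consider each gene separately:
fruit shape: Oo × Oo → 1 OO, 2 Oo, 1 oo → 3 O_ : 1 oo (out of 4)
stem texture: Hh × Hh → 1 HH, 2 Hh, 1 hh → 3 H_ : 1 hh (out of 4)
Combine (counts out of 4 × 4 = 16): round/hairy (O_H_) = 3×3 = 9; round/smooth (O_hh) = 3×1 = 3; oval/hairy (ooH_) = 1×3 = 3; oval/smooth (oohh) = 1×1 = 1
Phenotype counts (out of 16): 9 round/hairy, 3 round/smooth, 3 oval/hairy, 1 oval/smooth
oval/hairy: 3 out of 16 → fraction 3/16
Expected count = 3/16 × 1408 = 264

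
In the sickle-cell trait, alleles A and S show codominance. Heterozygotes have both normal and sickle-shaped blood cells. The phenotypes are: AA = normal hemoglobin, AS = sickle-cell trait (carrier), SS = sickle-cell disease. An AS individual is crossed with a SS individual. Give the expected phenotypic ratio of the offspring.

Punnett square for AS × SS:
Offspring genotypes: 2 AS, 2 SS
Phenotype counts: 2 sickle-cell trait (carrier), 2 sickle-cell disease
Ratio: 1 sickle-cell trait (carrier) : 1 sickle-cell disease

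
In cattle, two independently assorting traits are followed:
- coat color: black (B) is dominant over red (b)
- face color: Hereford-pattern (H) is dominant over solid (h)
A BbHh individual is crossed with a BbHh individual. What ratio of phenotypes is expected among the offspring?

Dihybrid cross BbHh × BbHh — consider each gene separately:
coat color: Bb × Bb → 1 BB, 2 Bb, 1 bb → 3 B_ : 1 bb (out of 4)
face color: Hh × Hh → 1 HH, 2 Hh, 1 hh → 3 H_ : 1 hh (out of 4)
Combine (counts out of 4 × 4 = 16): black/Hereford-pattern (B_H_) = 3×3 = 9; black/solid (B_hh) = 3×1 = 3; red/Hereford-pattern (bbH_) = 1×3 = 3; red/solid (bbhh) = 1×1 = 1
Phenotype counts (out of 16): 9 black/Hereford-pattern, 3 black/solid, 3 red/Hereford-pattern, 1 red/solid
Ratio: 9 black/Hereford-pattern : 3 black/solid : 3 red/Hereford-pattern : 1 red/solid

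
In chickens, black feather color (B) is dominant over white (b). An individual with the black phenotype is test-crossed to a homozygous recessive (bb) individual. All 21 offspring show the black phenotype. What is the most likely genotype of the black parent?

Test cross: ? × bb
All offspring are black.
If the unknown parent were heterozygous (Bb), about half of 21 offspring would be white; none are. The unknown parent is most likely homozygous dominant (BB).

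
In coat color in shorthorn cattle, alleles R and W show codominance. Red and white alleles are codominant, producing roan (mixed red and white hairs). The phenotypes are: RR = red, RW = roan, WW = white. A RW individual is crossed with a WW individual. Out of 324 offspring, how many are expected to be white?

Punnett square for RW × WW:
Offspring genotypes: 2 RW, 2 WW
Phenotype counts: 2 roan, 2 white
white: 2 out of 4 → fraction 1/2
Expected count = 1/2 × 324 = 162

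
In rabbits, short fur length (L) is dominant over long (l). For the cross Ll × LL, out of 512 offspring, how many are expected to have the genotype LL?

Punnett square for Ll × LL:
Offspring genotypes: 2 LL, 2 Ll
Total offspring: 4
Count with target: 2
Probability: 2/4 = 1/2
Expected count = 1/2 × 512 = 256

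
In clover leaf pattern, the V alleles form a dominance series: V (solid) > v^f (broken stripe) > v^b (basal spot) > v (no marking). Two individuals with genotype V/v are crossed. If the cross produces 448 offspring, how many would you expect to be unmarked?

Cross: V/v × V/v
Allele dominance: V > v^f > v^b > v
Offspring genotypes: 1 V/V, 2 V/v, 1 v/v
Phenotype counts: 3 solid, 1 unmarked
unmarked: 1 out of 4 → fraction 1/4
Expected count = 1/4 × 448 = 112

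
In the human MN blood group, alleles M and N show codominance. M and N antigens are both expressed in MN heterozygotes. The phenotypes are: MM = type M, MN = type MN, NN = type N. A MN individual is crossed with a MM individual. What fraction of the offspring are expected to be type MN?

Punnett square for MN × MM:
Offspring genotypes: 2 MM, 2 MN
Phenotype counts: 2 type M, 2 type MN
type MN: 2 out of 4
Probability: 2/4 = 1/2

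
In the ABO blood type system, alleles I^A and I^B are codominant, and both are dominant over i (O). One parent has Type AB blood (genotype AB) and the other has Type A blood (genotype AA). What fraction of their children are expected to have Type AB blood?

Cross: AB × AA
Possible offspring genotypes: 2 AA, 2 AB
Blood type counts: 2 Type A, 2 Type AB
Probability of Type AB: 2/4 = 1/2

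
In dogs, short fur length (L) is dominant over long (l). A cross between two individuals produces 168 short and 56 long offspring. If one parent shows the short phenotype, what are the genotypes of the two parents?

Observed offspring: 168 short, 56 long
The observed ratio simplifies to 3:1. Long (ll) offspring appear, so each parent must contribute one l allele. The parent stated to show short carries L, so it is Ll. The other parent is then either Ll or ll: Ll × ll would give a 1:1 split, whereas Ll × Ll gives 3:1 — matching the data. So both parents are heterozygous (Ll × Ll).
Parent genotypes: Ll × Ll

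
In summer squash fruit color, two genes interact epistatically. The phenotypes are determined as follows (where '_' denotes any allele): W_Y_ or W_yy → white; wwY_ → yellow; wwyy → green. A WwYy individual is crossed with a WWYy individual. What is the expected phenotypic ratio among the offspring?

Cross: WwYy × WWYy — consider each gene separately:
W gene: Ww × WW → 2 WW, 2 Ww → 4 W_ (out of 4)
Y gene: Yy × Yy → 1 YY, 2 Yy, 1 yy → 3 Y_ : 1 yy (out of 4)
Genotype classes (out of 4 × 4 = 16): W_Y_ = 4×3 = 12; W_yy = 4×1 = 4
Apply the phenotype rules: W_Y_ (12) + W_yy (4) → white
Phenotype counts (out of 16): 16 white
Ratio: all white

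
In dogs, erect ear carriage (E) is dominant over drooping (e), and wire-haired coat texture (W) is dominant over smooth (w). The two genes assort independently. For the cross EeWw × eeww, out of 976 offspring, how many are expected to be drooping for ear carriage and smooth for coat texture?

Dihybrid cross EeWw × eeww — consider each gene separately:
ear carriage: Ee × ee → 2 Ee, 2 ee → 2 E_ : 2 ee (out of 4)
coat texture: Ww × ww → 2 Ww, 2 ww → 2 W_ : 2 ww (out of 4)
Looking for: drooping (ee) and smooth (ww)
P(drooping) = 2/4, P(smooth) = 2/4
P(both) = 2/4 × 2/4 = 4/16 = 1/4
Expected count = 1/4 × 976 = 244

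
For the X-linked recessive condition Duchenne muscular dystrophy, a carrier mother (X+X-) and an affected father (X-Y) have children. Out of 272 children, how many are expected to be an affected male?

Cross: X+X- × X-Y
Offspring: 1 X+X-, 1 X+Y, 1 X-X-, 1 X-Y
Probability of an affected male: 1/4
Expected count = 1/4 × 272 = 68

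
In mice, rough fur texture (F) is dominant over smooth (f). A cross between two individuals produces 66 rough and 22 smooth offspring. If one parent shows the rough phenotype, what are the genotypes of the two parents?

Observed offspring: 66 rough, 22 smooth
The observed ratio simplifies to 3:1. Smooth (ff) offspring appear, so each parent must contribute one f allele. The parent stated to show rough carries F, so it is Ff. The other parent is then either Ff or ff: Ff × ff would give a 1:1 split, whereas Ff × Ff gives 3:1 — matching the data. So both parents are heterozygous (Ff × Ff).
Parent genotypes: Ff × Ff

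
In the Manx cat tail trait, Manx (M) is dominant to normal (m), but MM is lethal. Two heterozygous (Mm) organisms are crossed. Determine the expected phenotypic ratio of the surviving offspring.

Cross: Mm × Mm
Punnett square offspring (before lethality): 1 MM, 2 Mm, 1 mm
The MM genotype is lethal (embryos die); surviving offspring: 2 Mm, 1 mm
Ratio: 2 Manx (tailless) : 1 normal-tailed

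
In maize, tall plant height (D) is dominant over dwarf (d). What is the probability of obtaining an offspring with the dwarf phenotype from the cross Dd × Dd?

Punnett square for Dd × Dd:
Offspring genotypes: 1 DD, 2 Dd, 1 dd
Total offspring: 4
Count with target: 1
Probability: 1/4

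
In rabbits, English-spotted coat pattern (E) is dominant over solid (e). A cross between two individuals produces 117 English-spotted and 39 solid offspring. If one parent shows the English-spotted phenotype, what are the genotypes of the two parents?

Observed offspring: 117 English-spotted, 39 solid
The observed ratio simplifies to 3:1. Solid (ee) offspring appear, so each parent must contribute one e allele. The parent stated to show English-spotted carries E, so it is Ee. The other parent is then either Ee or ee: Ee × ee would give a 1:1 split, whereas Ee × Ee gives 3:1 — matching the data. So both parents are heterozygous (Ee × Ee).
Parent genotypes: Ee × Ee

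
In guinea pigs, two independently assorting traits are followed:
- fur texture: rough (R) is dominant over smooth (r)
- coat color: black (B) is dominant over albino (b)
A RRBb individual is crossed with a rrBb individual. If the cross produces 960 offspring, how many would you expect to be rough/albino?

Dihybrid cross RRBb × rrBb — consider each gene separately:
fur texture: RR × rr → 4 Rr → 4 R_ (out of 4)
coat color: Bb × Bb → 1 BB, 2 Bb, 1 bb → 3 B_ : 1 bb (out of 4)
Combine (counts out of 4 × 4 = 16): rough/black (R_B_) = 4×3 = 12; rough/albino (R_bb) = 4×1 = 4
Phenotype counts (out of 16): 12 rough/black, 4 rough/albino
rough/albino: 4 out of 16 → fraction 1/4
Expected count = 1/4 × 960 = 240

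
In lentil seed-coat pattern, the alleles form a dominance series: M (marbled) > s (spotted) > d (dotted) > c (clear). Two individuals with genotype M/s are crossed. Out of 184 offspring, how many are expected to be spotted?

Cross: M/s × M/s
Allele dominance: M > s > d > c
Offspring genotypes: 1 M/M, 2 M/s, 1 s/s
Phenotype counts: 3 marbled, 1 spotted
spotted: 1 out of 4 → fraction 1/4
Expected count = 1/4 × 184 = 46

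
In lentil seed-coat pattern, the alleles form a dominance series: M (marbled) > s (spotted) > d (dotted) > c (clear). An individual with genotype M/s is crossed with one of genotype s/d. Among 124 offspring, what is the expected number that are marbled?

Cross: M/s × s/d
Allele dominance: M > s > d > c
Offspring genotypes: 1 M/s, 1 M/d, 1 s/s, 1 s/d
Phenotype counts: 2 marbled, 2 spotted
marbled: 2 out of 4 → fraction 1/2
Expected count = 1/2 × 124 = 62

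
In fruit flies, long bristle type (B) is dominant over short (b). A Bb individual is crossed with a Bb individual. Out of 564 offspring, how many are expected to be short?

Punnett square for Bb × Bb:
Offspring genotypes: 1 BB, 2 Bb, 1 bb
long: 3, short: 1
short: 1 out of 4 → fraction 1/4
Expected count = 1/4 × 564 = 141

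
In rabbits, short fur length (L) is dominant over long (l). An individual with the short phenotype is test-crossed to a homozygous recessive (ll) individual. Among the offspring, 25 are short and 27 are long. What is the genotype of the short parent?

Test cross: ? × ll
Offspring: 25 short, 27 long — approximately 1:1.
A 1:1 ratio in a test cross indicates the unknown parent is heterozygous (Ll).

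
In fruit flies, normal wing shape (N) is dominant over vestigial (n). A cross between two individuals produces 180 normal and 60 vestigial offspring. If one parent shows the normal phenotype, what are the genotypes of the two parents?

Observed offspring: 180 normal, 60 vestigial
The observed ratio simplifies to 3:1. Vestigial (nn) offspring appear, so each parent must contribute one n allele. The parent stated to show normal carries N, so it is Nn. The other parent is then either Nn or nn: Nn × nn would give a 1:1 split, whereas Nn × Nn gives 3:1 — matching the data. So both parents are heterozygous (Nn × Nn).
Parent genotypes: Nn × Nn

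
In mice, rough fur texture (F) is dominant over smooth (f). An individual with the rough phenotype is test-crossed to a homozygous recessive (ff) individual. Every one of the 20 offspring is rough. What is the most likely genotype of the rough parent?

Test cross: ? × ff
All offspring are rough.
If the unknown parent were heterozygous (Ff), about half of 20 offspring would be smooth; none are. The unknown parent is most likely homozygous dominant (FF).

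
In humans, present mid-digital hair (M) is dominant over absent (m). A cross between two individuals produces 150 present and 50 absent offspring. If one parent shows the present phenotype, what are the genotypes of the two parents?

Observed offspring: 150 present, 50 absent
The observed ratio simplifies to 3:1. Absent (mm) offspring appear, so each parent must contribute one m allele. The parent stated to show present carries M, so it is Mm. The other parent is then either Mm or mm: Mm × mm would give a 1:1 split, whereas Mm × Mm gives 3:1 — matching the data. So both parents are heterozygous (Mm × Mm).
Parent genotypes: Mm × Mm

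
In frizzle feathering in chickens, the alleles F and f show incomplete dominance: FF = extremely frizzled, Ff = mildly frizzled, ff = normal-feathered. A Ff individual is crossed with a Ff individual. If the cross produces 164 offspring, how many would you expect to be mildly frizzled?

Punnett square for Ff × Ff:
Offspring genotypes: 1 FF, 2 Ff, 1 ff
Phenotype counts: 1 extremely frizzled, 2 mildly frizzled, 1 normal-feathered
mildly frizzled: 2 out of 4 → fraction 1/2
Expected count = 1/2 × 164 = 82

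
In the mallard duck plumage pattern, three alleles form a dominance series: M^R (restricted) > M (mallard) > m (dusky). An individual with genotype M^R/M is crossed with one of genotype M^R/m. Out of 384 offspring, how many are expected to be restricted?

Cross: M^R/M × M^R/m
Allele dominance: M^R > M > m
Offspring genotypes: 1 M^R/M^R, 1 M^R/m, 1 M^R/M, 1 M/m
Phenotype counts: 3 restricted, 1 mallard
restricted: 3 out of 4 → fraction 3/4
Expected count = 3/4 × 384 = 288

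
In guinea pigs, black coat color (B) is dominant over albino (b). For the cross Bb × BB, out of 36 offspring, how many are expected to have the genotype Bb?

Punnett square for Bb × BB:
Offspring genotypes: 2 BB, 2 Bb
Total offspring: 4
Count with target: 2
Probability: 2/4 = 1/2
Expected count = 1/2 × 36 = 18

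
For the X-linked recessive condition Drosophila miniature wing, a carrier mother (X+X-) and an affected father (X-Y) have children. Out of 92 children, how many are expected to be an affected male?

Cross: X+X- × X-Y
Offspring: 1 X+X-, 1 X+Y, 1 X-X-, 1 X-Y
Probability of an affected male: 1/4
Expected count = 1/4 × 92 = 23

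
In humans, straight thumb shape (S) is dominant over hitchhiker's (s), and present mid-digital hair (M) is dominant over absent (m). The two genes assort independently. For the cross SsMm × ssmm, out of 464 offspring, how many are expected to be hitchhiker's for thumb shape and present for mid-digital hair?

Dihybrid cross SsMm × ssmm — consider each gene separately:
thumb shape: Ss × ss → 2 Ss, 2 ss → 2 S_ : 2 ss (out of 4)
mid-digital hair: Mm × mm → 2 Mm, 2 mm → 2 M_ : 2 mm (out of 4)
Looking for: hitchhiker's (ss) and present (M_)
P(hitchhiker's) = 2/4, P(present) = 2/4
P(both) = 2/4 × 2/4 = 4/16 = 1/4
Expected count = 1/4 × 464 = 116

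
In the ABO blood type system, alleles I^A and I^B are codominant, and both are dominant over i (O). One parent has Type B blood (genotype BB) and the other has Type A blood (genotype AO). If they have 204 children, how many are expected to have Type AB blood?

Cross: BB × AO
Possible offspring genotypes: 2 AB, 2 BO
Blood type counts: 2 Type AB, 2 Type B
Probability of Type AB: 2/4 = 1/2
Expected count = 1/2 × 204 = 102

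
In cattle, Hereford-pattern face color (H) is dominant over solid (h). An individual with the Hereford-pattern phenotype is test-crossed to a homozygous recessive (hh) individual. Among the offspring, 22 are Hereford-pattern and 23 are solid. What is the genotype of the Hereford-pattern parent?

Test cross: ? × hh
Offspring: 22 Hereford-pattern, 23 solid — approximately 1:1.
A 1:1 ratio in a test cross indicates the unknown parent is heterozygous (Hh).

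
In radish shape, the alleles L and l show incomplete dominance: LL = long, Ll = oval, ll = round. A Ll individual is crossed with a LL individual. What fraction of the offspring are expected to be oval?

Punnett square for Ll × LL:
Offspring genotypes: 2 LL, 2 Ll
Phenotype counts: 2 long, 2 oval
oval: 2 out of 4
Probability: 2/4 = 1/2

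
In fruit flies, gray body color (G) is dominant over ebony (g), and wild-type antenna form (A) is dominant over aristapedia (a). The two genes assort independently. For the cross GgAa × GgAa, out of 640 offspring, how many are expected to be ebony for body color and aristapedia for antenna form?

Dihybrid cross GgAa × GgAa — consider each gene separately:
body color: Gg × Gg → 1 GG, 2 Gg, 1 gg → 3 G_ : 1 gg (out of 4)
antenna form: Aa × Aa → 1 AA, 2 Aa, 1 aa → 3 A_ : 1 aa (out of 4)
Looking for: ebony (gg) and aristapedia (aa)
P(ebony) = 1/4, P(aristapedia) = 1/4
P(both) = 1/4 × 1/4 = 1/16
Expected count = 1/16 × 640 = 40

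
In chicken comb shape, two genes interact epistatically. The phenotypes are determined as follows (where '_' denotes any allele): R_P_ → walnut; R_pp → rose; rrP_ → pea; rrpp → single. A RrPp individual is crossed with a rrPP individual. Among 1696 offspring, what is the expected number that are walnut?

Cross: RrPp × rrPP — consider each gene separately:
R gene: Rr × rr → 2 Rr, 2 rr → 2 R_ : 2 rr (out of 4)
P gene: Pp × PP → 2 PP, 2 Pp → 4 P_ (out of 4)
Genotype classes (out of 4 × 4 = 16): R_P_ = 2×4 = 8; rrP_ = 2×4 = 8
Apply the phenotype rules: R_P_ (8) → walnut; rrP_ (8) → pea
Phenotype counts (out of 16): 8 walnut, 8 pea
walnut: 8 out of 16 → fraction 1/2
Expected count = 1/2 × 1696 = 848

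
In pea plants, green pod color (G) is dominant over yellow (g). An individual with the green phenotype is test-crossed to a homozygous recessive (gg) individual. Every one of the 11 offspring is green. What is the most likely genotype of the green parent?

Test cross: ? × gg
All offspring are green.
If the unknown parent were heterozygous (Gg), about half of 11 offspring would be yellow; none are. The unknown parent is most likely homozygous dominant (GG).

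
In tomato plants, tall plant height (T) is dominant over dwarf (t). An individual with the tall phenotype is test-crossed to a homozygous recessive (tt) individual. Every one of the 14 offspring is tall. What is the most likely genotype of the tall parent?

Test cross: ? × tt
All offspring are tall.
If the unknown parent were heterozygous (Tt), about half of 14 offspring would be dwarf; none are. The unknown parent is most likely homozygous dominant (TT).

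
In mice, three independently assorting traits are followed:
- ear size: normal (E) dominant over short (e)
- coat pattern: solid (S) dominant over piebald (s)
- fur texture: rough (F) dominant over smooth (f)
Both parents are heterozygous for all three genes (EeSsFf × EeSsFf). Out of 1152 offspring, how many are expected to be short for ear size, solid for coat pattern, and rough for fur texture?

Trihybrid cross: EeSsFf × EeSsFf
Each trait segregates independently with a 3:1 phenotypic ratio, so each gene contributes 3/4 (dominant) or 1/4 (recessive).
Target: short (ear size), solid (coat pattern), rough (fur texture)
Probability = product of independent per-trait probabilities
= 1/4 × 3/4 × 3/4 = 9/64
Expected count = 9/64 × 1152 = 162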